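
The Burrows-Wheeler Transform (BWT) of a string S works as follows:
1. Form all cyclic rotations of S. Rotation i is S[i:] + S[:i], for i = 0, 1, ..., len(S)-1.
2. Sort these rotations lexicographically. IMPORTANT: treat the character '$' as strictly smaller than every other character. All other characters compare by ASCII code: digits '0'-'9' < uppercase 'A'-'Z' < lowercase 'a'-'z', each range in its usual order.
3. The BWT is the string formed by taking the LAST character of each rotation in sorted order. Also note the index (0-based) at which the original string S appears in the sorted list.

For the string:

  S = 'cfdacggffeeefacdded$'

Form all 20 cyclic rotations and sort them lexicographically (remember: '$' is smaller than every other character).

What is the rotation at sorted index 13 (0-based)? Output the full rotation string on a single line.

Answer: efacdded$cfdacggffee

Derivation:
All 20 rotations (rotation i = S[i:]+S[:i]):
  rot[0] = cfdacggffeeefacdded$
  rot[1] = fdacggffeeefacdded$c
  rot[2] = dacggffeeefacdded$cf
  rot[3] = acggffeeefacdded$cfd
  rot[4] = cggffeeefacdded$cfda
  rot[5] = ggffeeefacdded$cfdac
  rot[6] = gffeeefacdded$cfdacg
  rot[7] = ffeeefacdded$cfdacgg
  rot[8] = feeefacdded$cfdacggf
  rot[9] = eeefacdded$cfdacggff
  rot[10] = eefacdded$cfdacggffe
  rot[11] = efacdded$cfdacggffee
  rot[12] = facdded$cfdacggffeee
  rot[13] = acdded$cfdacggffeeef
  rot[14] = cdded$cfdacggffeeefa
  rot[15] = dded$cfdacggffeeefac
  rot[16] = ded$cfdacggffeeefacd
  rot[17] = ed$cfdacggffeeefacdd
  rot[18] = d$cfdacggffeeefacdde
  rot[19] = $cfdacggffeeefacdded
Sorted (with $ < everything):
  sorted[0] = $cfdacggffeeefacdded
  sorted[1] = acdded$cfdacggffeeef
  sorted[2] = acggffeeefacdded$cfd
  sorted[3] = cdded$cfdacggffeeefa
  sorted[4] = cfdacggffeeefacdded$
  sorted[5] = cggffeeefacdded$cfda
  sorted[6] = d$cfdacggffeeefacdde
  sorted[7] = dacggffeeefacdded$cf
  sorted[8] = dded$cfdacggffeeefac
  sorted[9] = ded$cfdacggffeeefacd
  sorted[10] = ed$cfdacggffeeefacdd
  sorted[11] = eeefacdded$cfdacggff
  sorted[12] = eefacdded$cfdacggffe
  sorted[13] = efacdded$cfdacggffee
  sorted[14] = facdded$cfdacggffeee
  sorted[15] = fdacggffeeefacdded$c
  sorted[16] = feeefacdded$cfdacggf
  sorted[17] = ffeeefacdded$cfdacgg
  sorted[18] = gffeeefacdded$cfdacg
  sorted[19] = ggffeeefacdded$cfdac
sorted[13] = efacdded$cfdacggffee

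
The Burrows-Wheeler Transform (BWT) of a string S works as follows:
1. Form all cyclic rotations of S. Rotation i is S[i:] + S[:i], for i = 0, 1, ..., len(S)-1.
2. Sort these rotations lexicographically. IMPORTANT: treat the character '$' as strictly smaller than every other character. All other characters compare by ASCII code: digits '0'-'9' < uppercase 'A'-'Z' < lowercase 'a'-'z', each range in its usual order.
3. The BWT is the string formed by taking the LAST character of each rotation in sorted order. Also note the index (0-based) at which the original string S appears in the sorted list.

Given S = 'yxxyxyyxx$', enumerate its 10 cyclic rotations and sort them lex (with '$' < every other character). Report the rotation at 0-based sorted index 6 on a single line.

All 10 rotations (rotation i = S[i:]+S[:i]):
  rot[0] = yxxyxyyxx$
  rot[1] = xxyxyyxx$y
  rot[2] = xyxyyxx$yx
  rot[3] = yxyyxx$yxx
  rot[4] = xyyxx$yxxy
  rot[5] = yyxx$yxxyx
  rot[6] = yxx$yxxyxy
  rot[7] = xx$yxxyxyy
  rot[8] = x$yxxyxyyx
  rot[9] = $yxxyxyyxx
Sorted (with $ < everything):
  sorted[0] = $yxxyxyyxx
  sorted[1] = x$yxxyxyyx
  sorted[2] = xx$yxxyxyy
  sorted[3] = xxyxyyxx$y
  sorted[4] = xyxyyxx$yx
  sorted[5] = xyyxx$yxxy
  sorted[6] = yxx$yxxyxy
  sorted[7] = yxxyxyyxx$
  sorted[8] = yxyyxx$yxx
  sorted[9] = yyxx$yxxyx
sorted[6] = yxx$yxxyxy

Answer: yxx$yxxyxy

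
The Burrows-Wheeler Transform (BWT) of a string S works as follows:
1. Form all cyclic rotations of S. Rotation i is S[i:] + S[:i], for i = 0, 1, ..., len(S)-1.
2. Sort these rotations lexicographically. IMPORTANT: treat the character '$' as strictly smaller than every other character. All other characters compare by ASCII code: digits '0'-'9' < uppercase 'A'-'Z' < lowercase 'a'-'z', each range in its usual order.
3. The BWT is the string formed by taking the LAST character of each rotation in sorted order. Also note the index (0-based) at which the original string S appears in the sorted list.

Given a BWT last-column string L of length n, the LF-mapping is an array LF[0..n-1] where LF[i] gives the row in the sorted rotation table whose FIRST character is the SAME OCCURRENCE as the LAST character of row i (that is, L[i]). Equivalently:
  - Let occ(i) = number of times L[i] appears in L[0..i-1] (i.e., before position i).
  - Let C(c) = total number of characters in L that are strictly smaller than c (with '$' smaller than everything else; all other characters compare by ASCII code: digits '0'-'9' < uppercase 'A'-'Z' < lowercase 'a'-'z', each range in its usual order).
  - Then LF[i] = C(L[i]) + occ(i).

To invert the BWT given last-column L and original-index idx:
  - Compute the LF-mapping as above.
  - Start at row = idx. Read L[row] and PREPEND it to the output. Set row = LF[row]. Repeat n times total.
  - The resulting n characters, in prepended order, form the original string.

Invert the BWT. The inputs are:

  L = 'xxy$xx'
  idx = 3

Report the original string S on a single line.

Answer: xxyxx$

Derivation:
LF mapping: 1 2 5 0 3 4
Walk LF starting at row 3, prepending L[row]:
  step 1: row=3, L[3]='$', prepend. Next row=LF[3]=0
  step 2: row=0, L[0]='x', prepend. Next row=LF[0]=1
  step 3: row=1, L[1]='x', prepend. Next row=LF[1]=2
  step 4: row=2, L[2]='y', prepend. Next row=LF[2]=5
  step 5: row=5, L[5]='x', prepend. Next row=LF[5]=4
  step 6: row=4, L[4]='x', prepend. Next row=LF[4]=3
Reversed output: xxyxx$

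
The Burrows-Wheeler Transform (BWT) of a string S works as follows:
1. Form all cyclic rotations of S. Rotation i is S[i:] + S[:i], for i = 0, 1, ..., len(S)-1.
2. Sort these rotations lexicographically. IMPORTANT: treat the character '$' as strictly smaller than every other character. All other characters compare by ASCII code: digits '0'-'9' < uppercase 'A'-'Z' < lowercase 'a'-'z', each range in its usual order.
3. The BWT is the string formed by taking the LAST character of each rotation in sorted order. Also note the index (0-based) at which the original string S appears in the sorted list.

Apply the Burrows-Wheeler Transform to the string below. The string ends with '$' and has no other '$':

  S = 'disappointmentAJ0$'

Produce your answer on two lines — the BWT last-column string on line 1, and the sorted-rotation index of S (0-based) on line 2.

Answer: 0JtAs$modteippainn
5

Derivation:
All 18 rotations (rotation i = S[i:]+S[:i]):
  rot[0] = disappointmentAJ0$
  rot[1] = isappointmentAJ0$d
  rot[2] = sappointmentAJ0$di
  rot[3] = appointmentAJ0$dis
  rot[4] = ppointmentAJ0$disa
  rot[5] = pointmentAJ0$disap
  rot[6] = ointmentAJ0$disapp
  rot[7] = intmentAJ0$disappo
  rot[8] = ntmentAJ0$disappoi
  rot[9] = tmentAJ0$disappoin
  rot[10] = mentAJ0$disappoint
  rot[11] = entAJ0$disappointm
  rot[12] = ntAJ0$disappointme
  rot[13] = tAJ0$disappointmen
  rot[14] = AJ0$disappointment
  rot[15] = J0$disappointmentA
  rot[16] = 0$disappointmentAJ
  rot[17] = $disappointmentAJ0
Sorted (with $ < everything):
  sorted[0] = $disappointmentAJ0  (last char: '0')
  sorted[1] = 0$disappointmentAJ  (last char: 'J')
  sorted[2] = AJ0$disappointment  (last char: 't')
  sorted[3] = J0$disappointmentA  (last char: 'A')
  sorted[4] = appointmentAJ0$dis  (last char: 's')
  sorted[5] = disappointmentAJ0$  (last char: '$')
  sorted[6] = entAJ0$disappointm  (last char: 'm')
  sorted[7] = intmentAJ0$disappo  (last char: 'o')
  sorted[8] = isappointmentAJ0$d  (last char: 'd')
  sorted[9] = mentAJ0$disappoint  (last char: 't')
  sorted[10] = ntAJ0$disappointme  (last char: 'e')
  sorted[11] = ntmentAJ0$disappoi  (last char: 'i')
  sorted[12] = ointmentAJ0$disapp  (last char: 'p')
  sorted[13] = pointmentAJ0$disap  (last char: 'p')
  sorted[14] = ppointmentAJ0$disa  (last char: 'a')
  sorted[15] = sappointmentAJ0$di  (last char: 'i')
  sorted[16] = tAJ0$disappointmen  (last char: 'n')
  sorted[17] = tmentAJ0$disappoin  (last char: 'n')
Last column: 0JtAs$modteippainn
Original string S is at sorted index 5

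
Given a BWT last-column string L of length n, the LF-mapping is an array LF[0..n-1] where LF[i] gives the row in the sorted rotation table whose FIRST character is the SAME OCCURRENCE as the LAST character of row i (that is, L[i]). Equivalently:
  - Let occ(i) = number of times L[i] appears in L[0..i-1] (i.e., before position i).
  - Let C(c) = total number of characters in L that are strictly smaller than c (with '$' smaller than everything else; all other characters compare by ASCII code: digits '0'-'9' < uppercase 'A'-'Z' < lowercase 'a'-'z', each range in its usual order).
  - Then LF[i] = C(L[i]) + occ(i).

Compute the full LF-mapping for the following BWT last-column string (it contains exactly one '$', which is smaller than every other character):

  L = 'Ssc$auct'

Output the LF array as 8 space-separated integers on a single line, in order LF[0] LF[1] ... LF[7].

Answer: 1 5 3 0 2 7 4 6

Derivation:
Char counts: '$':1, 'S':1, 'a':1, 'c':2, 's':1, 't':1, 'u':1
C (first-col start): C('$')=0, C('S')=1, C('a')=2, C('c')=3, C('s')=5, C('t')=6, C('u')=7
L[0]='S': occ=0, LF[0]=C('S')+0=1+0=1
L[1]='s': occ=0, LF[1]=C('s')+0=5+0=5
L[2]='c': occ=0, LF[2]=C('c')+0=3+0=3
L[3]='$': occ=0, LF[3]=C('$')+0=0+0=0
L[4]='a': occ=0, LF[4]=C('a')+0=2+0=2
L[5]='u': occ=0, LF[5]=C('u')+0=7+0=7
L[6]='c': occ=1, LF[6]=C('c')+1=3+1=4
L[7]='t': occ=0, LF[7]=C('t')+0=6+0=6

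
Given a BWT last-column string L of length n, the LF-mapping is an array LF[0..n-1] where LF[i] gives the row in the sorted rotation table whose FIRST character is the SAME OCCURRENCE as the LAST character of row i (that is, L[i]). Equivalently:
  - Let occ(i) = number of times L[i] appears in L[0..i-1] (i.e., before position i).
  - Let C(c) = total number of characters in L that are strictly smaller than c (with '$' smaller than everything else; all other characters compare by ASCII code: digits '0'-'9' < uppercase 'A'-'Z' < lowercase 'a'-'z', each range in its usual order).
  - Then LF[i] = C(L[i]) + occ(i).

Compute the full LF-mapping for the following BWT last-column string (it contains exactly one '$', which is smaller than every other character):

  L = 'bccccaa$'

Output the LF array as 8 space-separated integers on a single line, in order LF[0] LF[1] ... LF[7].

Answer: 3 4 5 6 7 1 2 0

Derivation:
Char counts: '$':1, 'a':2, 'b':1, 'c':4
C (first-col start): C('$')=0, C('a')=1, C('b')=3, C('c')=4
L[0]='b': occ=0, LF[0]=C('b')+0=3+0=3
L[1]='c': occ=0, LF[1]=C('c')+0=4+0=4
L[2]='c': occ=1, LF[2]=C('c')+1=4+1=5
L[3]='c': occ=2, LF[3]=C('c')+2=4+2=6
L[4]='c': occ=3, LF[4]=C('c')+3=4+3=7
L[5]='a': occ=0, LF[5]=C('a')+0=1+0=1
L[6]='a': occ=1, LF[6]=C('a')+1=1+1=2
L[7]='$': occ=0, LF[7]=C('$')+0=0+0=0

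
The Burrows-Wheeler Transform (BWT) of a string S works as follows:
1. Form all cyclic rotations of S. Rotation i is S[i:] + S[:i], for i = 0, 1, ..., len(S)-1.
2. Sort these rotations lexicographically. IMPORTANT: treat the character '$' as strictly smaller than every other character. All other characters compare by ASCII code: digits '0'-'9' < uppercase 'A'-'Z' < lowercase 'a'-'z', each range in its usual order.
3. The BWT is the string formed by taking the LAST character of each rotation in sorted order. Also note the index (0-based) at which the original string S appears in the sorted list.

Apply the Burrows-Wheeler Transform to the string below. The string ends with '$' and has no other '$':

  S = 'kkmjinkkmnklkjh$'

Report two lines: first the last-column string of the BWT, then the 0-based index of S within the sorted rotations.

Answer: hjjkml$nnkkkkkim
6

Derivation:
All 16 rotations (rotation i = S[i:]+S[:i]):
  rot[0] = kkmjinkkmnklkjh$
  rot[1] = kmjinkkmnklkjh$k
  rot[2] = mjinkkmnklkjh$kk
  rot[3] = jinkkmnklkjh$kkm
  rot[4] = inkkmnklkjh$kkmj
  rot[5] = nkkmnklkjh$kkmji
  rot[6] = kkmnklkjh$kkmjin
  rot[7] = kmnklkjh$kkmjink
  rot[8] = mnklkjh$kkmjinkk
  rot[9] = nklkjh$kkmjinkkm
  rot[10] = klkjh$kkmjinkkmn
  rot[11] = lkjh$kkmjinkkmnk
  rot[12] = kjh$kkmjinkkmnkl
  rot[13] = jh$kkmjinkkmnklk
  rot[14] = h$kkmjinkkmnklkj
  rot[15] = $kkmjinkkmnklkjh
Sorted (with $ < everything):
  sorted[0] = $kkmjinkkmnklkjh  (last char: 'h')
  sorted[1] = h$kkmjinkkmnklkj  (last char: 'j')
  sorted[2] = inkkmnklkjh$kkmj  (last char: 'j')
  sorted[3] = jh$kkmjinkkmnklk  (last char: 'k')
  sorted[4] = jinkkmnklkjh$kkm  (last char: 'm')
  sorted[5] = kjh$kkmjinkkmnkl  (last char: 'l')
  sorted[6] = kkmjinkkmnklkjh$  (last char: '$')
  sorted[7] = kkmnklkjh$kkmjin  (last char: 'n')
  sorted[8] = klkjh$kkmjinkkmn  (last char: 'n')
  sorted[9] = kmjinkkmnklkjh$k  (last char: 'k')
  sorted[10] = kmnklkjh$kkmjink  (last char: 'k')
  sorted[11] = lkjh$kkmjinkkmnk  (last char: 'k')
  sorted[12] = mjinkkmnklkjh$kk  (last char: 'k')
  sorted[13] = mnklkjh$kkmjinkk  (last char: 'k')
  sorted[14] = nkkmnklkjh$kkmji  (last char: 'i')
  sorted[15] = nklkjh$kkmjinkkm  (last char: 'm')
Last column: hjjkml$nnkkkkkim
Original string S is at sorted index 6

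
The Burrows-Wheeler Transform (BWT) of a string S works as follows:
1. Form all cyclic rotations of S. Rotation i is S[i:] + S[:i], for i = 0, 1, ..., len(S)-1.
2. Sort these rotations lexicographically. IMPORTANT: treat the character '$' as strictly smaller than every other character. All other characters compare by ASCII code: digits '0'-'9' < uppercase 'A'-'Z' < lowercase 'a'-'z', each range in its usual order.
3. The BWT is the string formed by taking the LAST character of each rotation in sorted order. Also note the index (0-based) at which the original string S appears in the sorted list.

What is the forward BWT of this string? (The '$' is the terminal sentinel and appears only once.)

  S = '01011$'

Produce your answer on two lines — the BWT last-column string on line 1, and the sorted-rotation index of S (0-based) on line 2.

Answer: 1$1100
1

Derivation:
All 6 rotations (rotation i = S[i:]+S[:i]):
  rot[0] = 01011$
  rot[1] = 1011$0
  rot[2] = 011$01
  rot[3] = 11$010
  rot[4] = 1$0101
  rot[5] = $01011
Sorted (with $ < everything):
  sorted[0] = $01011  (last char: '1')
  sorted[1] = 01011$  (last char: '$')
  sorted[2] = 011$01  (last char: '1')
  sorted[3] = 1$0101  (last char: '1')
  sorted[4] = 1011$0  (last char: '0')
  sorted[5] = 11$010  (last char: '0')
Last column: 1$1100
Original string S is at sorted index 1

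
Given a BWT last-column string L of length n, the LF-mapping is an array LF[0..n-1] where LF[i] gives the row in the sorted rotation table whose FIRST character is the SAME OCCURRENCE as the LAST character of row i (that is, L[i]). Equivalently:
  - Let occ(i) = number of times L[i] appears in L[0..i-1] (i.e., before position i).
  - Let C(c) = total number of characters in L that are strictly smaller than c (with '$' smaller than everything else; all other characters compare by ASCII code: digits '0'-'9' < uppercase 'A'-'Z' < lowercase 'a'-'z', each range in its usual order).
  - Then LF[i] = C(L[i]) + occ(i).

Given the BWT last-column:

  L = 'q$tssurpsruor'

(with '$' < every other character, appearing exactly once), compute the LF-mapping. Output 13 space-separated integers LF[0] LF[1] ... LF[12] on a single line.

Answer: 3 0 10 7 8 11 4 2 9 5 12 1 6

Derivation:
Char counts: '$':1, 'o':1, 'p':1, 'q':1, 'r':3, 's':3, 't':1, 'u':2
C (first-col start): C('$')=0, C('o')=1, C('p')=2, C('q')=3, C('r')=4, C('s')=7, C('t')=10, C('u')=11
L[0]='q': occ=0, LF[0]=C('q')+0=3+0=3
L[1]='$': occ=0, LF[1]=C('$')+0=0+0=0
L[2]='t': occ=0, LF[2]=C('t')+0=10+0=10
L[3]='s': occ=0, LF[3]=C('s')+0=7+0=7
L[4]='s': occ=1, LF[4]=C('s')+1=7+1=8
L[5]='u': occ=0, LF[5]=C('u')+0=11+0=11
L[6]='r': occ=0, LF[6]=C('r')+0=4+0=4
L[7]='p': occ=0, LF[7]=C('p')+0=2+0=2
L[8]='s': occ=2, LF[8]=C('s')+2=7+2=9
L[9]='r': occ=1, LF[9]=C('r')+1=4+1=5
L[10]='u': occ=1, LF[10]=C('u')+1=11+1=12
L[11]='o': occ=0, LF[11]=C('o')+0=1+0=1
L[12]='r': occ=2, LF[12]=C('r')+2=4+2=6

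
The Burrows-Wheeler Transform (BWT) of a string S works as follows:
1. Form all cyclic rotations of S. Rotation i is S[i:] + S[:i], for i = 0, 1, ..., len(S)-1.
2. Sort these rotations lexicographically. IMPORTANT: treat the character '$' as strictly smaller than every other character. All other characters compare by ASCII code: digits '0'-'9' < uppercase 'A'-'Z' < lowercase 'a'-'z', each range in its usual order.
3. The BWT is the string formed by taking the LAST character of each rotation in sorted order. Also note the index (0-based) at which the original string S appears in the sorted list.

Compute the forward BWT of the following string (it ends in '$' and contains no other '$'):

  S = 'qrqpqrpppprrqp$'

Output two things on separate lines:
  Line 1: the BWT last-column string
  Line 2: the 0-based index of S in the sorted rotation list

Answer: pqrppqprrp$qrqp
10

Derivation:
All 15 rotations (rotation i = S[i:]+S[:i]):
  rot[0] = qrqpqrpppprrqp$
  rot[1] = rqpqrpppprrqp$q
  rot[2] = qpqrpppprrqp$qr
  rot[3] = pqrpppprrqp$qrq
  rot[4] = qrpppprrqp$qrqp
  rot[5] = rpppprrqp$qrqpq
  rot[6] = pppprrqp$qrqpqr
  rot[7] = ppprrqp$qrqpqrp
  rot[8] = pprrqp$qrqpqrpp
  rot[9] = prrqp$qrqpqrppp
  rot[10] = rrqp$qrqpqrpppp
  rot[11] = rqp$qrqpqrppppr
  rot[12] = qp$qrqpqrpppprr
  rot[13] = p$qrqpqrpppprrq
  rot[14] = $qrqpqrpppprrqp
Sorted (with $ < everything):
  sorted[0] = $qrqpqrpppprrqp  (last char: 'p')
  sorted[1] = p$qrqpqrpppprrq  (last char: 'q')
  sorted[2] = pppprrqp$qrqpqr  (last char: 'r')
  sorted[3] = ppprrqp$qrqpqrp  (last char: 'p')
  sorted[4] = pprrqp$qrqpqrpp  (last char: 'p')
  sorted[5] = pqrpppprrqp$qrq  (last char: 'q')
  sorted[6] = prrqp$qrqpqrppp  (last char: 'p')
  sorted[7] = qp$qrqpqrpppprr  (last char: 'r')
  sorted[8] = qpqrpppprrqp$qr  (last char: 'r')
  sorted[9] = qrpppprrqp$qrqp  (last char: 'p')
  sorted[10] = qrqpqrpppprrqp$  (last char: '$')
  sorted[11] = rpppprrqp$qrqpq  (last char: 'q')
  sorted[12] = rqp$qrqpqrppppr  (last char: 'r')
  sorted[13] = rqpqrpppprrqp$q  (last char: 'q')
  sorted[14] = rrqp$qrqpqrpppp  (last char: 'p')
Last column: pqrppqprrp$qrqp
Original string S is at sorted index 10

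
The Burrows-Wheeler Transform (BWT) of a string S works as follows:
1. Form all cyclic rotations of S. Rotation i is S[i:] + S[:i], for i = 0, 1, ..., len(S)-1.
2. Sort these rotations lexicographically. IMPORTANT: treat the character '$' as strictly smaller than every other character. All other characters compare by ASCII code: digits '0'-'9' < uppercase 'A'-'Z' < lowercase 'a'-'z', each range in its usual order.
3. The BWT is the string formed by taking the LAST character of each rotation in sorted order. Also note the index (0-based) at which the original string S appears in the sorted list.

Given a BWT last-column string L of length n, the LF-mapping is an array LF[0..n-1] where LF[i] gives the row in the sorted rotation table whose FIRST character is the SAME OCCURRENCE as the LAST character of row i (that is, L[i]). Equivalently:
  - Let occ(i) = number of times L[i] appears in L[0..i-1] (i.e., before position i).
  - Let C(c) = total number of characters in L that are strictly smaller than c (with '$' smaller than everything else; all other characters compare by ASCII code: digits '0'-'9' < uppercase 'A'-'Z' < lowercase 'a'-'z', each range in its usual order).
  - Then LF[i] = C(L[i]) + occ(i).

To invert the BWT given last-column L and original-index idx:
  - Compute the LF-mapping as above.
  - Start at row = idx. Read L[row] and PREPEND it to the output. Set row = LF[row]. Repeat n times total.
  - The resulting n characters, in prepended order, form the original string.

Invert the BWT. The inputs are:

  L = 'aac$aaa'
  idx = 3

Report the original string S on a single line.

LF mapping: 1 2 6 0 3 4 5
Walk LF starting at row 3, prepending L[row]:
  step 1: row=3, L[3]='$', prepend. Next row=LF[3]=0
  step 2: row=0, L[0]='a', prepend. Next row=LF[0]=1
  step 3: row=1, L[1]='a', prepend. Next row=LF[1]=2
  step 4: row=2, L[2]='c', prepend. Next row=LF[2]=6
  step 5: row=6, L[6]='a', prepend. Next row=LF[6]=5
  step 6: row=5, L[5]='a', prepend. Next row=LF[5]=4
  step 7: row=4, L[4]='a', prepend. Next row=LF[4]=3
Reversed output: aaacaa$

Answer: aaacaa$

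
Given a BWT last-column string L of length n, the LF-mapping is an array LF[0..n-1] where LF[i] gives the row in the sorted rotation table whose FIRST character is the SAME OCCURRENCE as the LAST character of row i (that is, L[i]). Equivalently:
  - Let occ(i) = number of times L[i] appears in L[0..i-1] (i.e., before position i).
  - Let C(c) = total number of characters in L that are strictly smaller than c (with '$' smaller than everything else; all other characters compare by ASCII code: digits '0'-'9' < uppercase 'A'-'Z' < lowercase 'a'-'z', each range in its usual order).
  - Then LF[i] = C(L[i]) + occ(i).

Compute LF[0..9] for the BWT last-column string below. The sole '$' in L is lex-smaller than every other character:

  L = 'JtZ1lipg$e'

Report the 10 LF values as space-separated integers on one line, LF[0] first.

Answer: 2 9 3 1 7 6 8 5 0 4

Derivation:
Char counts: '$':1, '1':1, 'J':1, 'Z':1, 'e':1, 'g':1, 'i':1, 'l':1, 'p':1, 't':1
C (first-col start): C('$')=0, C('1')=1, C('J')=2, C('Z')=3, C('e')=4, C('g')=5, C('i')=6, C('l')=7, C('p')=8, C('t')=9
L[0]='J': occ=0, LF[0]=C('J')+0=2+0=2
L[1]='t': occ=0, LF[1]=C('t')+0=9+0=9
L[2]='Z': occ=0, LF[2]=C('Z')+0=3+0=3
L[3]='1': occ=0, LF[3]=C('1')+0=1+0=1
L[4]='l': occ=0, LF[4]=C('l')+0=7+0=7
L[5]='i': occ=0, LF[5]=C('i')+0=6+0=6
L[6]='p': occ=0, LF[6]=C('p')+0=8+0=8
L[7]='g': occ=0, LF[7]=C('g')+0=5+0=5
L[8]='$': occ=0, LF[8]=C('$')+0=0+0=0
L[9]='e': occ=0, LF[9]=C('e')+0=4+0=4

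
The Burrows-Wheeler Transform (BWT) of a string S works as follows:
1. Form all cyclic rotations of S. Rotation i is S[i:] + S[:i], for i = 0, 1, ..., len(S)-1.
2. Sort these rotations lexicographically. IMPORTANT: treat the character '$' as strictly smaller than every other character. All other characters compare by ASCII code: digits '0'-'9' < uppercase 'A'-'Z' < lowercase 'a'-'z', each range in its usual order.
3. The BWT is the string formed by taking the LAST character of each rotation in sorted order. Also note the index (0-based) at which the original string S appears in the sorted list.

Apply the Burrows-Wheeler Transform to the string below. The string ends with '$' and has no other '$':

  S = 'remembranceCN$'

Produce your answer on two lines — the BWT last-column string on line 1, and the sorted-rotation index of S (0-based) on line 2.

Answer: NeCrmncmreeab$
13

Derivation:
All 14 rotations (rotation i = S[i:]+S[:i]):
  rot[0] = remembranceCN$
  rot[1] = emembranceCN$r
  rot[2] = membranceCN$re
  rot[3] = embranceCN$rem
  rot[4] = mbranceCN$reme
  rot[5] = branceCN$remem
  rot[6] = ranceCN$rememb
  rot[7] = anceCN$remembr
  rot[8] = nceCN$remembra
  rot[9] = ceCN$remembran
  rot[10] = eCN$remembranc
  rot[11] = CN$remembrance
  rot[12] = N$remembranceC
  rot[13] = $remembranceCN
Sorted (with $ < everything):
  sorted[0] = $remembranceCN  (last char: 'N')
  sorted[1] = CN$remembrance  (last char: 'e')
  sorted[2] = N$remembranceC  (last char: 'C')
  sorted[3] = anceCN$remembr  (last char: 'r')
  sorted[4] = branceCN$remem  (last char: 'm')
  sorted[5] = ceCN$remembran  (last char: 'n')
  sorted[6] = eCN$remembranc  (last char: 'c')
  sorted[7] = embranceCN$rem  (last char: 'm')
  sorted[8] = emembranceCN$r  (last char: 'r')
  sorted[9] = mbranceCN$reme  (last char: 'e')
  sorted[10] = membranceCN$re  (last char: 'e')
  sorted[11] = nceCN$remembra  (last char: 'a')
  sorted[12] = ranceCN$rememb  (last char: 'b')
  sorted[13] = remembranceCN$  (last char: '$')
Last column: NeCrmncmreeab$
Original string S is at sorted index 13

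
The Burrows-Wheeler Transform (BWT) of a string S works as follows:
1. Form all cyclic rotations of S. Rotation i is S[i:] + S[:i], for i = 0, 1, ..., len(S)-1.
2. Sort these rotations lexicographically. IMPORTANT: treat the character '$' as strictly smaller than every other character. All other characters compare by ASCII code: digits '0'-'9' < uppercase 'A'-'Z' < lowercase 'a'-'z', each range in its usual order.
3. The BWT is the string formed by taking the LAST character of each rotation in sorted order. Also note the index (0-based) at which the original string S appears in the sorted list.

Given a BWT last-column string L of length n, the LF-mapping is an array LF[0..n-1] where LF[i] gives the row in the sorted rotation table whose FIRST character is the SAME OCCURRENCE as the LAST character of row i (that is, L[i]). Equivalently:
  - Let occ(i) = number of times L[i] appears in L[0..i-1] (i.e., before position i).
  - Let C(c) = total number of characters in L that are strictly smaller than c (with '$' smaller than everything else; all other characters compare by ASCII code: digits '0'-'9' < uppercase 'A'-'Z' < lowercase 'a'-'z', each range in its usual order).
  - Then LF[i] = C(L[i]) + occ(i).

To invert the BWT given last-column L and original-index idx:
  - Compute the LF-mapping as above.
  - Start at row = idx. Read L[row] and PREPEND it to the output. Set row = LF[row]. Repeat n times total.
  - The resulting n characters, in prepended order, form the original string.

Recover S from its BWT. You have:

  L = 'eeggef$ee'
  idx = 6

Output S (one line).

Answer: fegeegee$

Derivation:
LF mapping: 1 2 7 8 3 6 0 4 5
Walk LF starting at row 6, prepending L[row]:
  step 1: row=6, L[6]='$', prepend. Next row=LF[6]=0
  step 2: row=0, L[0]='e', prepend. Next row=LF[0]=1
  step 3: row=1, L[1]='e', prepend. Next row=LF[1]=2
  step 4: row=2, L[2]='g', prepend. Next row=LF[2]=7
  step 5: row=7, L[7]='e', prepend. Next row=LF[7]=4
  step 6: row=4, L[4]='e', prepend. Next row=LF[4]=3
  step 7: row=3, L[3]='g', prepend. Next row=LF[3]=8
  step 8: row=8, L[8]='e', prepend. Next row=LF[8]=5
  step 9: row=5, L[5]='f', prepend. Next row=LF[5]=6
Reversed output: fegeegee$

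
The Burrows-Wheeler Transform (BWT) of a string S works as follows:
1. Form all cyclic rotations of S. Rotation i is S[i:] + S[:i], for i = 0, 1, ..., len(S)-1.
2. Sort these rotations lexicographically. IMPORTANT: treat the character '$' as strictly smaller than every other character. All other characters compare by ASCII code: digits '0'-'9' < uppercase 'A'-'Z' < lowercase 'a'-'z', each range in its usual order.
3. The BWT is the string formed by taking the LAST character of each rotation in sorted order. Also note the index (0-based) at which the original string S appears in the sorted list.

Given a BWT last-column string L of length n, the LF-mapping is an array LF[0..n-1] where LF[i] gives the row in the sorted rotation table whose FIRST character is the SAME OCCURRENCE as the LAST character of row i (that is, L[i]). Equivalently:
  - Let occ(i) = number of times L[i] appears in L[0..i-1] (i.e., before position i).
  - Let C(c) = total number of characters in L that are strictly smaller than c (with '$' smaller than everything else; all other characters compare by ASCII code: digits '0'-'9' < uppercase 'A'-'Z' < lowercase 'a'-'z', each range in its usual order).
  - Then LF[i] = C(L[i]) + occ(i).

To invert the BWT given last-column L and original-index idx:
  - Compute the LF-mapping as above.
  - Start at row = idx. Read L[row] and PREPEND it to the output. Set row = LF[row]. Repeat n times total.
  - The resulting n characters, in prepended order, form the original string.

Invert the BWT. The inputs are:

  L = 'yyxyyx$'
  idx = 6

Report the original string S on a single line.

LF mapping: 3 4 1 5 6 2 0
Walk LF starting at row 6, prepending L[row]:
  step 1: row=6, L[6]='$', prepend. Next row=LF[6]=0
  step 2: row=0, L[0]='y', prepend. Next row=LF[0]=3
  step 3: row=3, L[3]='y', prepend. Next row=LF[3]=5
  step 4: row=5, L[5]='x', prepend. Next row=LF[5]=2
  step 5: row=2, L[2]='x', prepend. Next row=LF[2]=1
  step 6: row=1, L[1]='y', prepend. Next row=LF[1]=4
  step 7: row=4, L[4]='y', prepend. Next row=LF[4]=6
Reversed output: yyxxyy$

Answer: yyxxyy$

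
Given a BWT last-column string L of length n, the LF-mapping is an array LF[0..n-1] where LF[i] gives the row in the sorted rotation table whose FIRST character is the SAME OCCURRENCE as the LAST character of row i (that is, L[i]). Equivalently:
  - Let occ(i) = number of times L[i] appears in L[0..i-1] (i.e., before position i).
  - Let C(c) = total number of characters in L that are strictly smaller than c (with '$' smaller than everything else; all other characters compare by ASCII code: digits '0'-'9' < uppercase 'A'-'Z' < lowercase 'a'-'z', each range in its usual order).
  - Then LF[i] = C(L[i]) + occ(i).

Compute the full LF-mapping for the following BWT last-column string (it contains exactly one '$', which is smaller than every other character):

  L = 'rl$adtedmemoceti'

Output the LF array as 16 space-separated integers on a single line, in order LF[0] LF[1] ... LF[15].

Char counts: '$':1, 'a':1, 'c':1, 'd':2, 'e':3, 'i':1, 'l':1, 'm':2, 'o':1, 'r':1, 't':2
C (first-col start): C('$')=0, C('a')=1, C('c')=2, C('d')=3, C('e')=5, C('i')=8, C('l')=9, C('m')=10, C('o')=12, C('r')=13, C('t')=14
L[0]='r': occ=0, LF[0]=C('r')+0=13+0=13
L[1]='l': occ=0, LF[1]=C('l')+0=9+0=9
L[2]='$': occ=0, LF[2]=C('$')+0=0+0=0
L[3]='a': occ=0, LF[3]=C('a')+0=1+0=1
L[4]='d': occ=0, LF[4]=C('d')+0=3+0=3
L[5]='t': occ=0, LF[5]=C('t')+0=14+0=14
L[6]='e': occ=0, LF[6]=C('e')+0=5+0=5
L[7]='d': occ=1, LF[7]=C('d')+1=3+1=4
L[8]='m': occ=0, LF[8]=C('m')+0=10+0=10
L[9]='e': occ=1, LF[9]=C('e')+1=5+1=6
L[10]='m': occ=1, LF[10]=C('m')+1=10+1=11
L[11]='o': occ=0, LF[11]=C('o')+0=12+0=12
L[12]='c': occ=0, LF[12]=C('c')+0=2+0=2
L[13]='e': occ=2, LF[13]=C('e')+2=5+2=7
L[14]='t': occ=1, LF[14]=C('t')+1=14+1=15
L[15]='i': occ=0, LF[15]=C('i')+0=8+0=8

Answer: 13 9 0 1 3 14 5 4 10 6 11 12 2 7 15 8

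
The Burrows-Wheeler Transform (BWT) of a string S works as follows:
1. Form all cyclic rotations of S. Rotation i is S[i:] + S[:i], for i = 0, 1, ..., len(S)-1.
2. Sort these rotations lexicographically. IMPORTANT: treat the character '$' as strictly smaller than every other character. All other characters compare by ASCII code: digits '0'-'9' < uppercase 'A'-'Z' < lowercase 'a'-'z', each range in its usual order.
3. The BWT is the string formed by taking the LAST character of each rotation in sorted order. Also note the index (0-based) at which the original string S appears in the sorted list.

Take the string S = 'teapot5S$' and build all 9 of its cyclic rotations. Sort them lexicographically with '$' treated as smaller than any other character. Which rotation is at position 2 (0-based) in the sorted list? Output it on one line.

All 9 rotations (rotation i = S[i:]+S[:i]):
  rot[0] = teapot5S$
  rot[1] = eapot5S$t
  rot[2] = apot5S$te
  rot[3] = pot5S$tea
  rot[4] = ot5S$teap
  rot[5] = t5S$teapo
  rot[6] = 5S$teapot
  rot[7] = S$teapot5
  rot[8] = $teapot5S
Sorted (with $ < everything):
  sorted[0] = $teapot5S
  sorted[1] = 5S$teapot
  sorted[2] = S$teapot5
  sorted[3] = apot5S$te
  sorted[4] = eapot5S$t
  sorted[5] = ot5S$teap
  sorted[6] = pot5S$tea
  sorted[7] = t5S$teapo
  sorted[8] = teapot5S$
sorted[2] = S$teapot5

Answer: S$teapot5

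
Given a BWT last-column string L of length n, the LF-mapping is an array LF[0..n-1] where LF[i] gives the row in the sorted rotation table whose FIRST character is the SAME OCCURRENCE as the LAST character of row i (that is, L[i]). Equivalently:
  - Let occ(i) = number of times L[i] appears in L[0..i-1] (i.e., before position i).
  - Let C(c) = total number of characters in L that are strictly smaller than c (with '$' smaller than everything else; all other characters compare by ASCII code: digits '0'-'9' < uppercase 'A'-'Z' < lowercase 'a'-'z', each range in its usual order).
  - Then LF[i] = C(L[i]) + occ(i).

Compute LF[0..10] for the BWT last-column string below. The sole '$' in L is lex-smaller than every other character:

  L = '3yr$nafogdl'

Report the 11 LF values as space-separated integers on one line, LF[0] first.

Char counts: '$':1, '3':1, 'a':1, 'd':1, 'f':1, 'g':1, 'l':1, 'n':1, 'o':1, 'r':1, 'y':1
C (first-col start): C('$')=0, C('3')=1, C('a')=2, C('d')=3, C('f')=4, C('g')=5, C('l')=6, C('n')=7, C('o')=8, C('r')=9, C('y')=10
L[0]='3': occ=0, LF[0]=C('3')+0=1+0=1
L[1]='y': occ=0, LF[1]=C('y')+0=10+0=10
L[2]='r': occ=0, LF[2]=C('r')+0=9+0=9
L[3]='$': occ=0, LF[3]=C('$')+0=0+0=0
L[4]='n': occ=0, LF[4]=C('n')+0=7+0=7
L[5]='a': occ=0, LF[5]=C('a')+0=2+0=2
L[6]='f': occ=0, LF[6]=C('f')+0=4+0=4
L[7]='o': occ=0, LF[7]=C('o')+0=8+0=8
L[8]='g': occ=0, LF[8]=C('g')+0=5+0=5
L[9]='d': occ=0, LF[9]=C('d')+0=3+0=3
L[10]='l': occ=0, LF[10]=C('l')+0=6+0=6

Answer: 1 10 9 0 7 2 4 8 5 3 6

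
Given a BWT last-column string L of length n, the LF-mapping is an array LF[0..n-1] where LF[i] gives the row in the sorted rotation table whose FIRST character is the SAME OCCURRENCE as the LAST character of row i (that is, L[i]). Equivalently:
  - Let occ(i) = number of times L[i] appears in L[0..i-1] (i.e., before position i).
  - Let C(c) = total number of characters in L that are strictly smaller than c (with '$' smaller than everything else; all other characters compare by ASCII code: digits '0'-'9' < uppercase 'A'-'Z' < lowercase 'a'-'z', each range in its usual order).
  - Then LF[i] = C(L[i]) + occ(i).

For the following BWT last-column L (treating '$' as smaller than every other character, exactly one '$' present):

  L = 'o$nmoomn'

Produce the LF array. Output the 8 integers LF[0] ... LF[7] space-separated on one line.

Char counts: '$':1, 'm':2, 'n':2, 'o':3
C (first-col start): C('$')=0, C('m')=1, C('n')=3, C('o')=5
L[0]='o': occ=0, LF[0]=C('o')+0=5+0=5
L[1]='$': occ=0, LF[1]=C('$')+0=0+0=0
L[2]='n': occ=0, LF[2]=C('n')+0=3+0=3
L[3]='m': occ=0, LF[3]=C('m')+0=1+0=1
L[4]='o': occ=1, LF[4]=C('o')+1=5+1=6
L[5]='o': occ=2, LF[5]=C('o')+2=5+2=7
L[6]='m': occ=1, LF[6]=C('m')+1=1+1=2
L[7]='n': occ=1, LF[7]=C('n')+1=3+1=4

Answer: 5 0 3 1 6 7 2 4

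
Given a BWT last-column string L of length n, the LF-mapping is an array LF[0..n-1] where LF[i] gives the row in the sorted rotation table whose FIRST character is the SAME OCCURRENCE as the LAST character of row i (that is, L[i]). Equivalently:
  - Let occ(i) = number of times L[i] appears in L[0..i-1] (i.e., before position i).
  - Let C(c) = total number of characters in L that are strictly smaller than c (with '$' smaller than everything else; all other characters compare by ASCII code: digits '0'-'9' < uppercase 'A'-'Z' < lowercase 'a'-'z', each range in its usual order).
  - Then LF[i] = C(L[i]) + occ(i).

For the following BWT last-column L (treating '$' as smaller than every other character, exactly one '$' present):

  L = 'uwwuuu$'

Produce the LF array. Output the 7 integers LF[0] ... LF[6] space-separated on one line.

Char counts: '$':1, 'u':4, 'w':2
C (first-col start): C('$')=0, C('u')=1, C('w')=5
L[0]='u': occ=0, LF[0]=C('u')+0=1+0=1
L[1]='w': occ=0, LF[1]=C('w')+0=5+0=5
L[2]='w': occ=1, LF[2]=C('w')+1=5+1=6
L[3]='u': occ=1, LF[3]=C('u')+1=1+1=2
L[4]='u': occ=2, LF[4]=C('u')+2=1+2=3
L[5]='u': occ=3, LF[5]=C('u')+3=1+3=4
L[6]='$': occ=0, LF[6]=C('$')+0=0+0=0

Answer: 1 5 6 2 3 4 0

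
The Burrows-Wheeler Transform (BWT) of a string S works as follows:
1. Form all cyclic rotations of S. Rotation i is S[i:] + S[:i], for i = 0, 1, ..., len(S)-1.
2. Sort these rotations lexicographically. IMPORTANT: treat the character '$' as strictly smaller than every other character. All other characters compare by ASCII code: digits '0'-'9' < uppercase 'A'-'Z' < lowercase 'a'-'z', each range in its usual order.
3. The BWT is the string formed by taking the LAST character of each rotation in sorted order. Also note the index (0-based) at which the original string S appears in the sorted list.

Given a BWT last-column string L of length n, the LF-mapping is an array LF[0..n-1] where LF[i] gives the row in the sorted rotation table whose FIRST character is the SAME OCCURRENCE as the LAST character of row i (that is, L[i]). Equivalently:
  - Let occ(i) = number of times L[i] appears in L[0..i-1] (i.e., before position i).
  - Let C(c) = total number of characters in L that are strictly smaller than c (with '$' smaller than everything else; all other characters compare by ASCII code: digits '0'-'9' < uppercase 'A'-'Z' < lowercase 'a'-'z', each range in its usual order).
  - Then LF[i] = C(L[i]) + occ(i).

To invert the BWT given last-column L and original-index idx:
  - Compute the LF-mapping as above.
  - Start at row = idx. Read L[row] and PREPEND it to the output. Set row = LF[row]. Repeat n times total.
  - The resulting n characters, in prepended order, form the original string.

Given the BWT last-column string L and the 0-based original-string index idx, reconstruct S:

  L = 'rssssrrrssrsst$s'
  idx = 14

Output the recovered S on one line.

LF mapping: 1 6 7 8 9 2 3 4 10 11 5 12 13 15 0 14
Walk LF starting at row 14, prepending L[row]:
  step 1: row=14, L[14]='$', prepend. Next row=LF[14]=0
  step 2: row=0, L[0]='r', prepend. Next row=LF[0]=1
  step 3: row=1, L[1]='s', prepend. Next row=LF[1]=6
  step 4: row=6, L[6]='r', prepend. Next row=LF[6]=3
  step 5: row=3, L[3]='s', prepend. Next row=LF[3]=8
  step 6: row=8, L[8]='s', prepend. Next row=LF[8]=10
  step 7: row=10, L[10]='r', prepend. Next row=LF[10]=5
  step 8: row=5, L[5]='r', prepend. Next row=LF[5]=2
  step 9: row=2, L[2]='s', prepend. Next row=LF[2]=7
  step 10: row=7, L[7]='r', prepend. Next row=LF[7]=4
  step 11: row=4, L[4]='s', prepend. Next row=LF[4]=9
  step 12: row=9, L[9]='s', prepend. Next row=LF[9]=11
  step 13: row=11, L[11]='s', prepend. Next row=LF[11]=12
  step 14: row=12, L[12]='s', prepend. Next row=LF[12]=13
  step 15: row=13, L[13]='t', prepend. Next row=LF[13]=15
  step 16: row=15, L[15]='s', prepend. Next row=LF[15]=14
Reversed output: stssssrsrrssrsr$

Answer: stssssrsrrssrsr$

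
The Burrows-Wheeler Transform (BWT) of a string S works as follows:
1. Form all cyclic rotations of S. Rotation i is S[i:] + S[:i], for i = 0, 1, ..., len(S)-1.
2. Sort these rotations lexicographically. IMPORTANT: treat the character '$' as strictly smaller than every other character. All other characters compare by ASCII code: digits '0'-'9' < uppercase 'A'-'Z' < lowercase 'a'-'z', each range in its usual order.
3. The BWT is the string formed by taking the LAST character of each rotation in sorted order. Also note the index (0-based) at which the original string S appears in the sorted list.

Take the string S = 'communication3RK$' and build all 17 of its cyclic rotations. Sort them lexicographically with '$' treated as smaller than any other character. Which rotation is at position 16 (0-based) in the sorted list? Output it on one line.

Answer: unication3RK$comm

Derivation:
All 17 rotations (rotation i = S[i:]+S[:i]):
  rot[0] = communication3RK$
  rot[1] = ommunication3RK$c
  rot[2] = mmunication3RK$co
  rot[3] = munication3RK$com
  rot[4] = unication3RK$comm
  rot[5] = nication3RK$commu
  rot[6] = ication3RK$commun
  rot[7] = cation3RK$communi
  rot[8] = ation3RK$communic
  rot[9] = tion3RK$communica
  rot[10] = ion3RK$communicat
  rot[11] = on3RK$communicati
  rot[12] = n3RK$communicatio
  rot[13] = 3RK$communication
  rot[14] = RK$communication3
  rot[15] = K$communication3R
  rot[16] = $communication3RK
Sorted (with $ < everything):
  sorted[0] = $communication3RK
  sorted[1] = 3RK$communication
  sorted[2] = K$communication3R
  sorted[3] = RK$communication3
  sorted[4] = ation3RK$communic
  sorted[5] = cation3RK$communi
  sorted[6] = communication3RK$
  sorted[7] = ication3RK$commun
  sorted[8] = ion3RK$communicat
  sorted[9] = mmunication3RK$co
  sorted[10] = munication3RK$com
  sorted[11] = n3RK$communicatio
  sorted[12] = nication3RK$commu
  sorted[13] = ommunication3RK$c
  sorted[14] = on3RK$communicati
  sorted[15] = tion3RK$communica
  sorted[16] = unication3RK$comm
sorted[16] = unication3RK$comm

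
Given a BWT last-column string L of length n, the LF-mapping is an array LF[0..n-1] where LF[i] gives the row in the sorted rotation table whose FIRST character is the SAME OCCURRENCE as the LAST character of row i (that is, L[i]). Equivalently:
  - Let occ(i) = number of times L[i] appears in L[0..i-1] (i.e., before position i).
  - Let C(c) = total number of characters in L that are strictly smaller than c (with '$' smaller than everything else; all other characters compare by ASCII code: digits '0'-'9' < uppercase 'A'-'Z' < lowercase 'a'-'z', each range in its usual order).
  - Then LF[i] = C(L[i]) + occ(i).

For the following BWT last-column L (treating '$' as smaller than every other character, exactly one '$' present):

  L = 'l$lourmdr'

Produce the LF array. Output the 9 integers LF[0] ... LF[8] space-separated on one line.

Char counts: '$':1, 'd':1, 'l':2, 'm':1, 'o':1, 'r':2, 'u':1
C (first-col start): C('$')=0, C('d')=1, C('l')=2, C('m')=4, C('o')=5, C('r')=6, C('u')=8
L[0]='l': occ=0, LF[0]=C('l')+0=2+0=2
L[1]='$': occ=0, LF[1]=C('$')+0=0+0=0
L[2]='l': occ=1, LF[2]=C('l')+1=2+1=3
L[3]='o': occ=0, LF[3]=C('o')+0=5+0=5
L[4]='u': occ=0, LF[4]=C('u')+0=8+0=8
L[5]='r': occ=0, LF[5]=C('r')+0=6+0=6
L[6]='m': occ=0, LF[6]=C('m')+0=4+0=4
L[7]='d': occ=0, LF[7]=C('d')+0=1+0=1
L[8]='r': occ=1, LF[8]=C('r')+1=6+1=7

Answer: 2 0 3 5 8 6 4 1 7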